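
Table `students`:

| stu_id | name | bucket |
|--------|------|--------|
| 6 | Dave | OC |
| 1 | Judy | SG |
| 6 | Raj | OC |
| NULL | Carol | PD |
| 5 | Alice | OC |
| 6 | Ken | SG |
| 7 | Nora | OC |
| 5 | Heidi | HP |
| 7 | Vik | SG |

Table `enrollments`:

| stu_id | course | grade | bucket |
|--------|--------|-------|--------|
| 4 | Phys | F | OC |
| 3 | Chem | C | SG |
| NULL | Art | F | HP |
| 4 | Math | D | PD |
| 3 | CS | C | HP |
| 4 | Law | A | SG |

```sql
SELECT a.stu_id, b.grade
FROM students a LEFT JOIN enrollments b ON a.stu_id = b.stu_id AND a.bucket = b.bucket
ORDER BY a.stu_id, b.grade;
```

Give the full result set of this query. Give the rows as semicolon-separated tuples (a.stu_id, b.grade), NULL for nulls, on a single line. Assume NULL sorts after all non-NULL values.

(1, NULL); (5, NULL); (5, NULL); (6, NULL); (6, NULL); (6, NULL); (7, NULL); (7, NULL); (NULL, NULL)

LEFT JOIN keeps every row from `students`; unmatched rows get NULL for `enrollments`'s columns.
Matching on a.stu_id = b.stu_id AND a.bucket = b.bucket. A NULL in a compared column never satisfies the condition.
Matched pairs: 0; unmatched a rows kept: 9.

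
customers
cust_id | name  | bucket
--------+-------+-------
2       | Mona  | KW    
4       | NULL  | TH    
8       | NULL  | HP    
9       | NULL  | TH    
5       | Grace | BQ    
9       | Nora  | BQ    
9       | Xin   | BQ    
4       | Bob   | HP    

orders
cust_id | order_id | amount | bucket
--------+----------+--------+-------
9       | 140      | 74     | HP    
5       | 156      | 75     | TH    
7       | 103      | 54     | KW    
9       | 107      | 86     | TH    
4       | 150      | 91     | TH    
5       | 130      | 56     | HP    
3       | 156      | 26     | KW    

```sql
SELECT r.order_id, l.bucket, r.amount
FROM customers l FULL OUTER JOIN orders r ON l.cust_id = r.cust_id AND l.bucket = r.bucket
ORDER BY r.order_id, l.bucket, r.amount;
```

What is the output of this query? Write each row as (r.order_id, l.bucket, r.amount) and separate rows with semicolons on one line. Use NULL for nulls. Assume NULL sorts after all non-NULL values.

(103, NULL, 54); (107, TH, 86); (130, NULL, 56); (140, NULL, 74); (150, TH, 91); (156, NULL, 26); (156, NULL, 75); (NULL, BQ, NULL); (NULL, BQ, NULL); (NULL, BQ, NULL); (NULL, HP, NULL); (NULL, HP, NULL); (NULL, KW, NULL)

FULL OUTER JOIN keeps every row from both sides; unmatched rows get NULL for the other side's columns.
Matching on l.cust_id = r.cust_id AND l.bucket = r.bucket.
Matched pairs: 2; unmatched l rows kept: 6; unmatched r rows kept: 5.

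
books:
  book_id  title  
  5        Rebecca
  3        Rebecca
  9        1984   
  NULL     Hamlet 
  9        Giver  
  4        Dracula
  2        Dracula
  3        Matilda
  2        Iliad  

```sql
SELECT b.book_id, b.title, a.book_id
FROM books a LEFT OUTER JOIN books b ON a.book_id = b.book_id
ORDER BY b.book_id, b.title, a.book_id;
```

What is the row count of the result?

15

LEFT JOIN keeps every row from `books a`; unmatched rows get NULL for `books b`'s columns.
Matching on a.book_id = b.book_id. A NULL in a compared column never satisfies the condition.
- a (book_id=5) pairs with 1 row(s) of b.
- a (book_id=3) pairs with 2 row(s) of b.
- a (book_id=9) pairs with 2 row(s) of b.
- a (book_id=NULL) has no partner → padded with NULL.
- a (book_id=9) pairs with 2 row(s) of b.
- a (book_id=4) pairs with 1 row(s) of b.
- a (book_id=2) pairs with 2 row(s) of b.
- a (book_id=3) pairs with 2 row(s) of b.
- a (book_id=2) pairs with 2 row(s) of b.
Total: 14 matched + 1 padded = 15 rows.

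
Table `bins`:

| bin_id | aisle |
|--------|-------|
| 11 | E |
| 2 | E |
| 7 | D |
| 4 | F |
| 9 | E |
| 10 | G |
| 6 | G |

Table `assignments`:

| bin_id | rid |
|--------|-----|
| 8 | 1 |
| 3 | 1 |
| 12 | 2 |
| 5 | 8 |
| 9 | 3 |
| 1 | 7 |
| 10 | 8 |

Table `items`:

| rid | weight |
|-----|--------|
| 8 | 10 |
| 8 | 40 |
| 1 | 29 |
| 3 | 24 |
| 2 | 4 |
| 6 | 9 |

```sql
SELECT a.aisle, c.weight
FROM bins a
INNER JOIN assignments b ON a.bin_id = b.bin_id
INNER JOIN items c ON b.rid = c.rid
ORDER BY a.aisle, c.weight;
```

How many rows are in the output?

3

Step 1 — a INNER JOIN b on bin_id → 2 row(s).
Then INNER JOIN `items c` on rid: keep only rows whose b.rid appears in c.
Result: 3 row(s).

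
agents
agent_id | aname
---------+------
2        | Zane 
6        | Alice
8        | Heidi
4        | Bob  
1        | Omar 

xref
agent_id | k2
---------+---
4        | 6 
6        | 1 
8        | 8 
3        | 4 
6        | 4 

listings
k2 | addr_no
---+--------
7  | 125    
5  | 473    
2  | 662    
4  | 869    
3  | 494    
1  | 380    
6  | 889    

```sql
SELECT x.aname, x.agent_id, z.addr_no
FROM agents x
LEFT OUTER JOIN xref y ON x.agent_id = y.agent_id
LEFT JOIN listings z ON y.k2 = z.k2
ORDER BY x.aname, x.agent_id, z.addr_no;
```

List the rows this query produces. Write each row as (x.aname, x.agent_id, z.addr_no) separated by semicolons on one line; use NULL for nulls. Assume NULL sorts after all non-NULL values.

Step 1 — x LEFT JOIN y on agent_id → 6 row(s).
Then LEFT JOIN `listings z` on k2: each of those 6 rows is kept; rows whose y.k2 has no match in z get NULL for z's columns.

(Alice, 6, 380); (Alice, 6, 869); (Bob, 4, 889); (Heidi, 8, NULL); (Omar, 1, NULL); (Zane, 2, NULL)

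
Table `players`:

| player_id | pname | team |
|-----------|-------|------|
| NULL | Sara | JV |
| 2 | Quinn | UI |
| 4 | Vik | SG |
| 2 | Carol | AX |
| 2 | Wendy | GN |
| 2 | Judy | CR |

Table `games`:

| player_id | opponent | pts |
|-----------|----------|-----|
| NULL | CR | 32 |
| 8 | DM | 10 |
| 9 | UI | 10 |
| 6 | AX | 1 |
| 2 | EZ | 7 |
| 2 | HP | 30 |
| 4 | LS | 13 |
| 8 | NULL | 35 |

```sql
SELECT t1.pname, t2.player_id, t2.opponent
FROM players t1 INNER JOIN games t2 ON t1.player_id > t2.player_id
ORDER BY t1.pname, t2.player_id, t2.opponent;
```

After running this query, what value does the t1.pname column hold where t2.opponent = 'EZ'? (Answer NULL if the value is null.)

INNER JOIN keeps only pairs where the ON condition holds.
Matching on t1.player_id > t2.player_id. A NULL in a compared column never satisfies the condition.
- t1[0] player_id=NULL → no match; dropped.
- t1[1] player_id=2 → no match; dropped.
- t1[2] player_id=4 → 2 match(es) in t2 → 2 row(s).
- t1[3] player_id=2 → no match; dropped.
- t1[4] player_id=2 → no match; dropped.
- t1[5] player_id=2 → no match; dropped.

Vik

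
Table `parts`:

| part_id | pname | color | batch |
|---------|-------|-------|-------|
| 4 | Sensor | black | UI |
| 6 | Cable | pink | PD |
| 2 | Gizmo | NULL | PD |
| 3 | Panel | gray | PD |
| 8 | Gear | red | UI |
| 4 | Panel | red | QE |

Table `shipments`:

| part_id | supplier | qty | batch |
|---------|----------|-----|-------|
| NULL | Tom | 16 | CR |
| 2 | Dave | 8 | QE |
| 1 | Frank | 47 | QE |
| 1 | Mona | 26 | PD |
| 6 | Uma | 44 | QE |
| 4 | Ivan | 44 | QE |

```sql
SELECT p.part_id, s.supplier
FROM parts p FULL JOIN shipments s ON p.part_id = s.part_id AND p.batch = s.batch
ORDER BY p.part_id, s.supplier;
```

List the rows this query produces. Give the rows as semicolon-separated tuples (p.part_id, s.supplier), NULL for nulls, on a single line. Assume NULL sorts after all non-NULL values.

(2, NULL); (3, NULL); (4, Ivan); (4, NULL); (6, NULL); (8, NULL); (NULL, Dave); (NULL, Frank); (NULL, Mona); (NULL, Tom); (NULL, Uma)

FULL OUTER JOIN keeps every row from both sides; unmatched rows get NULL for the other side's columns.
Matching on p.part_id = s.part_id AND p.batch = s.batch. A NULL in a compared column never satisfies the condition.
- p (part_id=4, batch=UI) has no partner → padded with NULL.
- p (part_id=6, batch=PD) has no partner → padded with NULL.
- p (part_id=2, batch=PD) has no partner → padded with NULL.
- p (part_id=3, batch=PD) has no partner → padded with NULL.
- p (part_id=8, batch=UI) has no partner → padded with NULL.
- p (part_id=4, batch=QE) pairs with 1 row(s) of s.
- plus 5 unmatched s row(s), each kept with NULL p columns.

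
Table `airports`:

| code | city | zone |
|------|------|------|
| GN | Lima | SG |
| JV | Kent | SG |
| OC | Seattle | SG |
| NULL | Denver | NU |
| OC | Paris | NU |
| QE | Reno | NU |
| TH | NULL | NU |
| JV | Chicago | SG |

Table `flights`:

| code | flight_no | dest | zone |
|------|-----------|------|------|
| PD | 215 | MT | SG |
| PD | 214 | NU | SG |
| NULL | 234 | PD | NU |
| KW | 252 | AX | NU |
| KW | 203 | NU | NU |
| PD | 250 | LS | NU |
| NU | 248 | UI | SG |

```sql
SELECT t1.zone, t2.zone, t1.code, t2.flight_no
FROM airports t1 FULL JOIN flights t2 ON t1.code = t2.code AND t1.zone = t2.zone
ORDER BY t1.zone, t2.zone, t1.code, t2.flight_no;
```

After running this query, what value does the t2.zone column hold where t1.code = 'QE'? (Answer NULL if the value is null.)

NULL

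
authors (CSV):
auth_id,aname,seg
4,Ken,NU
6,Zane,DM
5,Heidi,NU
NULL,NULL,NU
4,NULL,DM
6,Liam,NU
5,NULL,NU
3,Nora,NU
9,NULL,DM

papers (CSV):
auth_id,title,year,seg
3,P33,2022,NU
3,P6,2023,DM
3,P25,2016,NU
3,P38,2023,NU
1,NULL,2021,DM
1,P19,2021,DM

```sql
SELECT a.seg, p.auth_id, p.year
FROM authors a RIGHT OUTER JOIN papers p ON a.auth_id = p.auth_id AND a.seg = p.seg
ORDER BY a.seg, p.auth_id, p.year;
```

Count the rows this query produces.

RIGHT JOIN keeps every row from `papers`; unmatched rows get NULL for `authors`'s columns.
Matching on a.auth_id = p.auth_id AND a.seg = p.seg. A NULL in a compared column never satisfies the condition.
Matched pairs: 3; unmatched p rows kept: 3.
Total: 3 matched + 3 padded = 6 rows.

6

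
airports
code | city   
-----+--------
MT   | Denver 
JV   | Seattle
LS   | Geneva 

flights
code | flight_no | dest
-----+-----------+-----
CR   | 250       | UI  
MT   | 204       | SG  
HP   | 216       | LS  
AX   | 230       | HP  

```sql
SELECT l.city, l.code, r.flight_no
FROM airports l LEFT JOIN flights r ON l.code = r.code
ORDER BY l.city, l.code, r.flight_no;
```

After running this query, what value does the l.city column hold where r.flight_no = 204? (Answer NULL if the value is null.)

Denver

LEFT JOIN keeps every row from `airports`; unmatched rows get NULL for `flights`'s columns.
Matching on l.code = r.code.
- code=MT: 1 matching r row(s), so 1 row(s) emitted.
- code=JV: no r row matches, row kept with r columns NULL.
- code=LS: no r row matches, row kept with r columns NULL.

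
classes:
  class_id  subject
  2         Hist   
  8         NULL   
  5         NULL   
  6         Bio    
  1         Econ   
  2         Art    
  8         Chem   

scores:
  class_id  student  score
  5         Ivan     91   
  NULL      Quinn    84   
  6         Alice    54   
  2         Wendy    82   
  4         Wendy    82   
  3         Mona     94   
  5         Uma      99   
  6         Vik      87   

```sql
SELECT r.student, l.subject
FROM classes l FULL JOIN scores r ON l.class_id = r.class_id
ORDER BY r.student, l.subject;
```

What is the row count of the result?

FULL OUTER JOIN keeps every row from both sides; unmatched rows get NULL for the other side's columns.
Matching on l.class_id = r.class_id. A NULL in a compared column never satisfies the condition.
Matched pairs: 6; unmatched l rows kept: 3; unmatched r rows kept: 3.
Total: 6 matched + 6 padded = 12 rows.

12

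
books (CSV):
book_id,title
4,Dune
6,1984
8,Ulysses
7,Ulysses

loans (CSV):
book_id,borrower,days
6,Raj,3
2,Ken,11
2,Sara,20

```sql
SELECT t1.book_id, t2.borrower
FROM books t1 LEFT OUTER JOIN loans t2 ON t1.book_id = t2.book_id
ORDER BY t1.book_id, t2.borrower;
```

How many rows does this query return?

4

LEFT JOIN keeps every row from `books`; unmatched rows get NULL for `loans`'s columns.
Matching on t1.book_id = t2.book_id.
- book_id=4: no t2 row matches, row kept with t2 columns NULL.
- book_id=6: 1 matching t2 row(s), so 1 row(s) emitted.
- book_id=8: no t2 row matches, row kept with t2 columns NULL.
- book_id=7: no t2 row matches, row kept with t2 columns NULL.
Total: 1 matched + 3 padded = 4 rows.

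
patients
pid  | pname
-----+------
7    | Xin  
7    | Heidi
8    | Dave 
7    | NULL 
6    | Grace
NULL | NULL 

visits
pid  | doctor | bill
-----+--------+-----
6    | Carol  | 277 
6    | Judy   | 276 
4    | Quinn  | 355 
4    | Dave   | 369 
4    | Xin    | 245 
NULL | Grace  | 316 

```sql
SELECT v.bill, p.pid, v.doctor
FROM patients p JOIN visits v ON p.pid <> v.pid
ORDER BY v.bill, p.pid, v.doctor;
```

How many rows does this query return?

23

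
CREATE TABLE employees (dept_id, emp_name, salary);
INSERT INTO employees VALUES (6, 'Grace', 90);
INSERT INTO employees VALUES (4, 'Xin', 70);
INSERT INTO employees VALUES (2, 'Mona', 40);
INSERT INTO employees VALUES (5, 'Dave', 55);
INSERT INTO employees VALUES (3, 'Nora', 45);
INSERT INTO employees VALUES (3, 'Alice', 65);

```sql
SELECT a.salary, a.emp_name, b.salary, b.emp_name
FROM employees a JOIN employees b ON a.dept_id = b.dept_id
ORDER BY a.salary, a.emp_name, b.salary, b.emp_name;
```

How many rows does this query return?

8

INNER JOIN keeps only pairs where the ON condition holds.
Matching on a.dept_id = b.dept_id.
- a[0] dept_id=6 → 1 match(es) in b → 1 row(s).
- a[1] dept_id=4 → 1 match(es) in b → 1 row(s).
- a[2] dept_id=2 → 1 match(es) in b → 1 row(s).
- a[3] dept_id=5 → 1 match(es) in b → 1 row(s).
- a[4] dept_id=3 → 2 match(es) in b → 2 row(s).
- a[5] dept_id=3 → 2 match(es) in b → 2 row(s).
Total: 8 rows.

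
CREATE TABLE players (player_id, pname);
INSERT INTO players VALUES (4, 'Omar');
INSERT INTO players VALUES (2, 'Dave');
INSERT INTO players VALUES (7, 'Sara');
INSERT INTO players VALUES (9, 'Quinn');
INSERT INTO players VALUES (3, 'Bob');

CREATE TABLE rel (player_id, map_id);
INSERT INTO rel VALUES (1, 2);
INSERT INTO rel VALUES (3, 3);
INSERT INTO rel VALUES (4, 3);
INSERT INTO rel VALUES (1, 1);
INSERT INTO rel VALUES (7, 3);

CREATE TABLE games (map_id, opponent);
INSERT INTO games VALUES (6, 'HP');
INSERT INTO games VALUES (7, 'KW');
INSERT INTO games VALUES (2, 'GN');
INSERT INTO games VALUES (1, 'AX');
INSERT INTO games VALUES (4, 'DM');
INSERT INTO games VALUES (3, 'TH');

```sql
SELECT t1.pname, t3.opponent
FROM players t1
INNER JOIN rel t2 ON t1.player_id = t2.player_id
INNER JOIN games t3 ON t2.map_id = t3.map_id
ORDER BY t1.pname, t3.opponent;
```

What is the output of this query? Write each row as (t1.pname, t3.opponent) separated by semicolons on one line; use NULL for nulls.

Step 1 — t1 INNER JOIN t2 on player_id → 3 row(s).
Then INNER JOIN `games t3` on map_id: keep only rows whose t2.map_id appears in t3.

(Bob, TH); (Omar, TH); (Sara, TH)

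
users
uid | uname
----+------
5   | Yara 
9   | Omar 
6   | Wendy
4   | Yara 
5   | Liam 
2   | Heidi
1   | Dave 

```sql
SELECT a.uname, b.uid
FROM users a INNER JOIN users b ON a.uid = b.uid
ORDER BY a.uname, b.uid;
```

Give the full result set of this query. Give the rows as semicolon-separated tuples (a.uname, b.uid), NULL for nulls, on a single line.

(Dave, 1); (Heidi, 2); (Liam, 5); (Liam, 5); (Omar, 9); (Wendy, 6); (Yara, 4); (Yara, 5); (Yara, 5)

INNER JOIN keeps only pairs where the ON condition holds.
Matching on a.uid = b.uid.
- a (uid=5) pairs with 2 row(s) of b.
- a (uid=9) pairs with 1 row(s) of b.
- a (uid=6) pairs with 1 row(s) of b.
- a (uid=4) pairs with 1 row(s) of b.
- a (uid=5) pairs with 2 row(s) of b.
- a (uid=2) pairs with 1 row(s) of b.
- a (uid=1) pairs with 1 row(s) of b.
After projecting and ordering:
a.uname | b.uid
Dave | 1
Heidi | 2
Liam | 5
Liam | 5
Omar | 9
Wendy | 6
Yara | 4
Yara | 5
Yara | 5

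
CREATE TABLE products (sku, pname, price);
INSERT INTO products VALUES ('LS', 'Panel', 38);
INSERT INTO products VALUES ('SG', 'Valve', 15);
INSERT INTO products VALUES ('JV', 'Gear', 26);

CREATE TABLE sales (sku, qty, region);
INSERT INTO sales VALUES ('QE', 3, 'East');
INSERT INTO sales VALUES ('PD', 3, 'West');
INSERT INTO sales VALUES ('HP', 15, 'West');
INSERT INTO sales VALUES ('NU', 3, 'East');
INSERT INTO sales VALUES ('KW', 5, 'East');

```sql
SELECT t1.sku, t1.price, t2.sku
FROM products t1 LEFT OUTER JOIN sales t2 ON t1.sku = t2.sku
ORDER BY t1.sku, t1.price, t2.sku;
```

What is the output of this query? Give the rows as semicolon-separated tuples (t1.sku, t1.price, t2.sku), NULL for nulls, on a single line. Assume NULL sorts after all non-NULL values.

LEFT JOIN keeps every row from `products`; unmatched rows get NULL for `sales`'s columns.
Matching on t1.sku = t2.sku.
- t1 (sku=LS) has no partner → padded with NULL.
- t1 (sku=SG) has no partner → padded with NULL.
- t1 (sku=JV) has no partner → padded with NULL.
After projecting and ordering:
t1.sku | t1.price | t2.sku
JV | 26 | NULL
LS | 38 | NULL
SG | 15 | NULL

(JV, 26, NULL); (LS, 38, NULL); (SG, 15, NULL)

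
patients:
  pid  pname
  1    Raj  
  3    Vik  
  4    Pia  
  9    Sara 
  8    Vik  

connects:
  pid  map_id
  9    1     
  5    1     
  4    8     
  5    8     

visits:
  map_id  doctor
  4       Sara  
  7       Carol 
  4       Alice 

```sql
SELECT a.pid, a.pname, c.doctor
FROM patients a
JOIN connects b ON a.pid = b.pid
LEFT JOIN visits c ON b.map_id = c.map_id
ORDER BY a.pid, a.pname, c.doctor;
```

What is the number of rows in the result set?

2

Evaluate left to right. First `patients a INNER JOIN connects b` on pid: 2 row(s).
Then LEFT JOIN `visits c` on map_id: each of those 2 rows is kept; rows whose b.map_id has no match in c get NULL for c's columns.
Result: 2 row(s).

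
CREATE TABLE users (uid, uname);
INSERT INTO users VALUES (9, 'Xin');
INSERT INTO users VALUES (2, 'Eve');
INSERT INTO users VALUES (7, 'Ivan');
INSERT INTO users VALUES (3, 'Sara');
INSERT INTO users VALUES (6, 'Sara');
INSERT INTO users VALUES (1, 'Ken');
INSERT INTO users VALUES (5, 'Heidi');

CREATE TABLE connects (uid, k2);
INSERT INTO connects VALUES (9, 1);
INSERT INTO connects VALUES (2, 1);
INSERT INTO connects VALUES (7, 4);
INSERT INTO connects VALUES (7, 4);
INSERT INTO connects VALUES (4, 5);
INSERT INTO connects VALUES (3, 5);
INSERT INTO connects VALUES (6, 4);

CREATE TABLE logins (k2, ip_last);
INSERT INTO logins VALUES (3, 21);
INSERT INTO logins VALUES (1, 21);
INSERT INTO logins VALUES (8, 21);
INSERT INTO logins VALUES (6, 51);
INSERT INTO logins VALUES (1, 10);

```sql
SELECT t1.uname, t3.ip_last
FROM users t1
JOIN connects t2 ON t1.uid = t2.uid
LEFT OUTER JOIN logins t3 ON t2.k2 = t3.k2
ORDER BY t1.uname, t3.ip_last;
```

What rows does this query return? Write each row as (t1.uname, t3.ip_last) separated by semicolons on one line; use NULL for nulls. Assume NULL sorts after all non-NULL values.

Joins associate left-to-right: users INNER JOIN connects on uid gives 6 intermediate row(s).
Then LEFT JOIN `logins t3` on k2: each of those 6 rows is kept; rows whose t2.k2 has no match in t3 get NULL for t3's columns.

(Eve, 10); (Eve, 21); (Ivan, NULL); (Ivan, NULL); (Sara, NULL); (Sara, NULL); (Xin, 10); (Xin, 21)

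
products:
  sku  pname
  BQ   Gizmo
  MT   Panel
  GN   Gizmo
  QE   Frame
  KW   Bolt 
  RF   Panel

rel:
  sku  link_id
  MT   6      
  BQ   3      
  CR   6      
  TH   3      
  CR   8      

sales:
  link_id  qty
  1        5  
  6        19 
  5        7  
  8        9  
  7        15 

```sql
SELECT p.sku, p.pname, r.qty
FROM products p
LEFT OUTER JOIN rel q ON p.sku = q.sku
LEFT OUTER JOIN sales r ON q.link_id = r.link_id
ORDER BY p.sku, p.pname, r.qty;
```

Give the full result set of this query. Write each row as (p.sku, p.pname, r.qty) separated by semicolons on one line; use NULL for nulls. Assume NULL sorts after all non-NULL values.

(BQ, Gizmo, NULL); (GN, Gizmo, NULL); (KW, Bolt, NULL); (MT, Panel, 19); (QE, Frame, NULL); (RF, Panel, NULL)

Evaluate left to right. First `products p LEFT JOIN rel q` on sku: 6 row(s).
Then LEFT JOIN `sales r` on link_id: each of those 6 rows is kept; rows whose q.link_id has no match in r get NULL for r's columns.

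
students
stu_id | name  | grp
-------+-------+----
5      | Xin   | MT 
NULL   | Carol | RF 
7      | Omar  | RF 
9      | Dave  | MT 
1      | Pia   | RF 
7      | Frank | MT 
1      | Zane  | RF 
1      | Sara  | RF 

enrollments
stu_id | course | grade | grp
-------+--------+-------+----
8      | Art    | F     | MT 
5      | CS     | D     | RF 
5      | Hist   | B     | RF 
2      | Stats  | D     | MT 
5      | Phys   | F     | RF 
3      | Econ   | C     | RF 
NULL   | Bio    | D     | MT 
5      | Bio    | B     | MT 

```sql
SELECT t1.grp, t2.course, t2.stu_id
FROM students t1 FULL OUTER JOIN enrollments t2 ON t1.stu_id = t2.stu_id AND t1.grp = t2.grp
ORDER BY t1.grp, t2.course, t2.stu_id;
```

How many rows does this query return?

FULL OUTER JOIN keeps every row from both sides; unmatched rows get NULL for the other side's columns.
Matching on t1.stu_id = t2.stu_id AND t1.grp = t2.grp. A NULL in a compared column never satisfies the condition.
- t1[0] stu_id=5, grp=MT → 1 match(es) in t2 → 1 row(s).
- t1[1] stu_id=NULL, grp=RF → no match; kept with NULLs on the t2 side.
- t1[2] stu_id=7, grp=RF → no match; kept with NULLs on the t2 side.
- t1[3] stu_id=9, grp=MT → no match; kept with NULLs on the t2 side.
- t1[4] stu_id=1, grp=RF → no match; kept with NULLs on the t2 side.
- t1[5] stu_id=7, grp=MT → no match; kept with NULLs on the t2 side.
- t1[6] stu_id=1, grp=RF → no match; kept with NULLs on the t2 side.
- t1[7] stu_id=1, grp=RF → no match; kept with NULLs on the t2 side.
- plus 7 unmatched t2 row(s), each kept with NULL t1 columns.
Total: 1 matched + 14 padded = 15 rows.

15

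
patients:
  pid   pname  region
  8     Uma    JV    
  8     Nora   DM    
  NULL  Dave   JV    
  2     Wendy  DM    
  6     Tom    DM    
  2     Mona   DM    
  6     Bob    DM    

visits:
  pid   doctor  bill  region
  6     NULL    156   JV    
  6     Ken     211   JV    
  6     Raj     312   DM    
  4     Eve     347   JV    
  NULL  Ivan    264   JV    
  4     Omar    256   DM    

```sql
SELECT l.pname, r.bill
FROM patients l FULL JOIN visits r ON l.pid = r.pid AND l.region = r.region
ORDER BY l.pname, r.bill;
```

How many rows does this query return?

FULL OUTER JOIN keeps every row from both sides; unmatched rows get NULL for the other side's columns.
Matching on l.pid = r.pid AND l.region = r.region. A NULL in a compared column never satisfies the condition.
- pid=8, region=JV: no r row matches, row kept with r columns NULL.
- pid=8, region=DM: no r row matches, row kept with r columns NULL.
- pid=NULL, region=JV: no r row matches, row kept with r columns NULL.
- pid=2, region=DM: no r row matches, row kept with r columns NULL.
- pid=6, region=DM: 1 matching r row(s), so 1 row(s) emitted.
- pid=2, region=DM: no r row matches, row kept with r columns NULL.
- pid=6, region=DM: 1 matching r row(s), so 1 row(s) emitted.
- 5 r row(s) had no l match → kept, l columns NULL.
Total: 2 matched + 10 padded = 12 rows.

12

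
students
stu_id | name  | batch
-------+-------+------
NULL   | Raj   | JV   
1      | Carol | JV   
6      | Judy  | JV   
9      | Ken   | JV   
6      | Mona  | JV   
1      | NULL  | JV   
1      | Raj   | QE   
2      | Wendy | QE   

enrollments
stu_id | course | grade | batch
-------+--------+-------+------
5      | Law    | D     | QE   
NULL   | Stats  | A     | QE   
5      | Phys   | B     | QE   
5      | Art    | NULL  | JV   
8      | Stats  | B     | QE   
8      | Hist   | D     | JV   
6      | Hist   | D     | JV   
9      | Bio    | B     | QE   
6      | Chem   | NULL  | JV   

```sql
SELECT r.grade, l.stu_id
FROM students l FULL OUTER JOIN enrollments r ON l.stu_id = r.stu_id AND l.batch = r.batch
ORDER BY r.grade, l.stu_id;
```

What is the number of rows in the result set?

17

FULL OUTER JOIN keeps every row from both sides; unmatched rows get NULL for the other side's columns.
Matching on l.stu_id = r.stu_id AND l.batch = r.batch. A NULL in a compared column never satisfies the condition.
- l[0] stu_id=NULL, batch=JV → no match; kept with NULLs on the r side.
- l[1] stu_id=1, batch=JV → no match; kept with NULLs on the r side.
- l[2] stu_id=6, batch=JV → 2 match(es) in r → 2 row(s).
- l[3] stu_id=9, batch=JV → no match; kept with NULLs on the r side.
- l[4] stu_id=6, batch=JV → 2 match(es) in r → 2 row(s).
- l[5] stu_id=1, batch=JV → no match; kept with NULLs on the r side.
- l[6] stu_id=1, batch=QE → no match; kept with NULLs on the r side.
- l[7] stu_id=2, batch=QE → no match; kept with NULLs on the r side.
- 7 r row(s) had no l match → kept, l columns NULL.
Total: 4 matched + 13 padded = 17 rows.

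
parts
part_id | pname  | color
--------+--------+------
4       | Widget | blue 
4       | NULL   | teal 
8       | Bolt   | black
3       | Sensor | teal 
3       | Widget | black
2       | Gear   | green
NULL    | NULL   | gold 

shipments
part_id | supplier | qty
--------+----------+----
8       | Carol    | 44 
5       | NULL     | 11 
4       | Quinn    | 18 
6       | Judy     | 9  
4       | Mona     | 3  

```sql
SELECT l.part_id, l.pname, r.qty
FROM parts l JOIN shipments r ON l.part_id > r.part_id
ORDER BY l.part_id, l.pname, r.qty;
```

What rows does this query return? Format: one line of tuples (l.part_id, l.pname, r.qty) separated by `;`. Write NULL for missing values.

(8, Bolt, 3); (8, Bolt, 9); (8, Bolt, 11); (8, Bolt, 18)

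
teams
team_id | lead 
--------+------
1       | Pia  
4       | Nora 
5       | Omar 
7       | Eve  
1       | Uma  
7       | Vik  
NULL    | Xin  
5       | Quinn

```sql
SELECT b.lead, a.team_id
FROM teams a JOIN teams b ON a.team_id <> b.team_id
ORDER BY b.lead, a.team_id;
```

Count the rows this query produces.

INNER JOIN keeps only pairs where the ON condition holds.
Matching on a.team_id <> b.team_id. A NULL in a compared column never satisfies the condition.
Matched pairs: 36.
Total: 36 rows.

36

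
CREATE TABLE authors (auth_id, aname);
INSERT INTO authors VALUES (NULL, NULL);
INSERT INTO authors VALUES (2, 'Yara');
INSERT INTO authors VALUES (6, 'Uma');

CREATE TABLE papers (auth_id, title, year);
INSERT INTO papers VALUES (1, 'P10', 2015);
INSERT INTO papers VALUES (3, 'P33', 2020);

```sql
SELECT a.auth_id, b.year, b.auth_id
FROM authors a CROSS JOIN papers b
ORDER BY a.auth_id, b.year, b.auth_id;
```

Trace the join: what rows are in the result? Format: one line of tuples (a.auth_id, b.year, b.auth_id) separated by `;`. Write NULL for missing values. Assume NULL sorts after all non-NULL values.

(2, 2015, 1); (2, 2020, 3); (6, 2015, 1); (6, 2020, 3); (NULL, 2015, 1); (NULL, 2020, 3)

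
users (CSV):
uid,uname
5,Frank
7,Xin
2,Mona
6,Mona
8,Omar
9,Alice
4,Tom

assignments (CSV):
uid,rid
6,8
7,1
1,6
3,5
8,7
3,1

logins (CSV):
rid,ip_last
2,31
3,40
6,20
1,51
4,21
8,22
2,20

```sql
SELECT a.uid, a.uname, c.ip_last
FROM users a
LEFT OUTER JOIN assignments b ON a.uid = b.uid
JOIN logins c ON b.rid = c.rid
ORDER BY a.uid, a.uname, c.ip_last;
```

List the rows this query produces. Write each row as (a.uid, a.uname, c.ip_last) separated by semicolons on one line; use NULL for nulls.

(6, Mona, 22); (7, Xin, 51)

Joins associate left-to-right: users LEFT JOIN assignments on uid gives 7 intermediate row(s).
Then INNER JOIN `logins c` on rid: keep only rows whose b.rid appears in c.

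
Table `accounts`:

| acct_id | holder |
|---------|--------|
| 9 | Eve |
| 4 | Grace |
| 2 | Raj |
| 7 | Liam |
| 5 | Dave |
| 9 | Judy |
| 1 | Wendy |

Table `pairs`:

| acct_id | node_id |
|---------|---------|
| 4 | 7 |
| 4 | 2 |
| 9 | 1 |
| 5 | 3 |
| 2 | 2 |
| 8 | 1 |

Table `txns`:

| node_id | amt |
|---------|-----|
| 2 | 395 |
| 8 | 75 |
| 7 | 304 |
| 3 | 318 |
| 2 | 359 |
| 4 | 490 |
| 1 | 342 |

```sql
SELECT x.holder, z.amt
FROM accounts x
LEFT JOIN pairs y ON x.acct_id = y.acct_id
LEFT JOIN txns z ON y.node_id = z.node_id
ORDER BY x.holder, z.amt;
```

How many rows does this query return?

10

Evaluate left to right. First `accounts x LEFT JOIN pairs y` on acct_id: 8 row(s).
Then LEFT JOIN `txns z` on node_id: each of those 8 rows is kept; rows whose y.node_id has no match in z get NULL for z's columns.
Result: 10 row(s).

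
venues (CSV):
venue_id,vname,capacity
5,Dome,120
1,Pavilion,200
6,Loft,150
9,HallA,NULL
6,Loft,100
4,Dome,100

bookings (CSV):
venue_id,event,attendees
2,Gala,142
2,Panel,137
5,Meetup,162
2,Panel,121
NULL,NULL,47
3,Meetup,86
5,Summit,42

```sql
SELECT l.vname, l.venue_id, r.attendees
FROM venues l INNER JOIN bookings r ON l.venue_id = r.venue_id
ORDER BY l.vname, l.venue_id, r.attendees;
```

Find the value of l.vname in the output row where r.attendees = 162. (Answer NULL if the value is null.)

INNER JOIN keeps only pairs where the ON condition holds.
Matching on l.venue_id = r.venue_id. A NULL in a compared column never satisfies the condition.
- l row (venue_id=5): matches 2 r row(s) → 2 output row(s).
- l row (venue_id=1): no match → dropped.
- l row (venue_id=6): no match → dropped.
- l row (venue_id=9): no match → dropped.
- l row (venue_id=6): no match → dropped.
- l row (venue_id=4): no match → dropped.

Dome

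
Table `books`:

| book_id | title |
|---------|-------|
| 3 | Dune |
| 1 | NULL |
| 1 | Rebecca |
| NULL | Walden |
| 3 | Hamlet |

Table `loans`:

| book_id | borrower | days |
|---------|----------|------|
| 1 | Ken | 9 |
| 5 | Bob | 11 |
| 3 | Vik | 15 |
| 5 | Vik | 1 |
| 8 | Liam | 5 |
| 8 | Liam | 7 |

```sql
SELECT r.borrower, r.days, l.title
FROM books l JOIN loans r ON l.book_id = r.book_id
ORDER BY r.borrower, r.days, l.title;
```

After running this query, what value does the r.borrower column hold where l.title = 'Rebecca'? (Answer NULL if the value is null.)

INNER JOIN keeps only pairs where the ON condition holds.
Matching on l.book_id = r.book_id. A NULL in a compared column never satisfies the condition.
- l row (book_id=3): matches 1 r row(s) → 1 output row(s).
- l row (book_id=1): matches 1 r row(s) → 1 output row(s).
- l row (book_id=1): matches 1 r row(s) → 1 output row(s).
- l row (book_id=NULL): no match → dropped.
- l row (book_id=3): matches 1 r row(s) → 1 output row(s).

Ken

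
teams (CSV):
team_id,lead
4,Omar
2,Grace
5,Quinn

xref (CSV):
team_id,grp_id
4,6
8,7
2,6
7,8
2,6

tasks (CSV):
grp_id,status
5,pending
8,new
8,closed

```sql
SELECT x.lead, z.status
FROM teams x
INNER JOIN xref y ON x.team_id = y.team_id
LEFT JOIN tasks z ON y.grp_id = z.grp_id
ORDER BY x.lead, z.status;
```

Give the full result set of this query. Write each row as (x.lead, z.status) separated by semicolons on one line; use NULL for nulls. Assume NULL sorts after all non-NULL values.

Evaluate left to right. First `teams x INNER JOIN xref y` on team_id: 3 row(s).
Then LEFT JOIN `tasks z` on grp_id: each of those 3 rows is kept; rows whose y.grp_id has no match in z get NULL for z's columns.

(Grace, NULL); (Grace, NULL); (Omar, NULL)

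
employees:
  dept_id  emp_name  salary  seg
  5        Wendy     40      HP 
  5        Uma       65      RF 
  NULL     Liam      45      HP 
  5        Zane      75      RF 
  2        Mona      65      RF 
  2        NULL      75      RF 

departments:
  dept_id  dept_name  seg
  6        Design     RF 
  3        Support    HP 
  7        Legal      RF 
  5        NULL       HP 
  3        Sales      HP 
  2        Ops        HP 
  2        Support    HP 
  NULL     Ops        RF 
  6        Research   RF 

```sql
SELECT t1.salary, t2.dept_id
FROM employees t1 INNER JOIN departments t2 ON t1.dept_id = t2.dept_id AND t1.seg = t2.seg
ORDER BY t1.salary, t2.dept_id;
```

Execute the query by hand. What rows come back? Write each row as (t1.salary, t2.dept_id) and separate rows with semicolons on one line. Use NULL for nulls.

(40, 5)

INNER JOIN keeps only pairs where the ON condition holds.
Matching on t1.dept_id = t2.dept_id AND t1.seg = t2.seg. A NULL in a compared column never satisfies the condition.
Matched pairs: 1.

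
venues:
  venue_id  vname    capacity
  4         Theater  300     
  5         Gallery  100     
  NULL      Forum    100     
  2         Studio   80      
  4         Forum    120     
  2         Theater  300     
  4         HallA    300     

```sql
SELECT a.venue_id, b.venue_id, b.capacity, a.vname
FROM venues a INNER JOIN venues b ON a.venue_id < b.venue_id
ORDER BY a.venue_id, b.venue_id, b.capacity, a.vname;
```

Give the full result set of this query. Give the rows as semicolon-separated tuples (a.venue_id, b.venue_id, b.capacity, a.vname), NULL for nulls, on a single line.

(2, 4, 120, Studio); (2, 4, 120, Theater); (2, 4, 300, Studio); (2, 4, 300, Studio); (2, 4, 300, Theater); (2, 4, 300, Theater); (2, 5, 100, Studio); (2, 5, 100, Theater); (4, 5, 100, Forum); (4, 5, 100, HallA); (4, 5, 100, Theater)

INNER JOIN keeps only pairs where the ON condition holds.
Matching on a.venue_id < b.venue_id. A NULL in a compared column never satisfies the condition.
- venue_id=4: 1 matching b row(s), so 1 row(s) emitted.
- venue_id=5: no matching b row, dropped.
- venue_id=NULL: no matching b row, dropped.
- venue_id=2: 4 matching b row(s), so 4 row(s) emitted.
- venue_id=4: 1 matching b row(s), so 1 row(s) emitted.
- venue_id=2: 4 matching b row(s), so 4 row(s) emitted.
- venue_id=4: 1 matching b row(s), so 1 row(s) emitted.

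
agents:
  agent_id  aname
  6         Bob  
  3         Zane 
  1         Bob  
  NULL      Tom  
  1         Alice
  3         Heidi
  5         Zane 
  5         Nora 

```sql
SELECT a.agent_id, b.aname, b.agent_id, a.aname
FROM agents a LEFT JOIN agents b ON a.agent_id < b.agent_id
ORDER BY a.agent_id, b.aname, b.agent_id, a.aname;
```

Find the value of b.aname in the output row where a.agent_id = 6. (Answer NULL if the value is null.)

NULL

LEFT JOIN keeps every row from `agents a`; unmatched rows get NULL for `agents b`'s columns.
Matching on a.agent_id < b.agent_id. A NULL in a compared column never satisfies the condition.
- agent_id=6: no b row matches, row kept with b columns NULL.
- agent_id=3: 3 matching b row(s), so 3 row(s) emitted.
- agent_id=1: 5 matching b row(s), so 5 row(s) emitted.
- agent_id=NULL: no b row matches, row kept with b columns NULL.
- agent_id=1: 5 matching b row(s), so 5 row(s) emitted.
- agent_id=3: 3 matching b row(s), so 3 row(s) emitted.
- agent_id=5: 1 matching b row(s), so 1 row(s) emitted.
- agent_id=5: 1 matching b row(s), so 1 row(s) emitted.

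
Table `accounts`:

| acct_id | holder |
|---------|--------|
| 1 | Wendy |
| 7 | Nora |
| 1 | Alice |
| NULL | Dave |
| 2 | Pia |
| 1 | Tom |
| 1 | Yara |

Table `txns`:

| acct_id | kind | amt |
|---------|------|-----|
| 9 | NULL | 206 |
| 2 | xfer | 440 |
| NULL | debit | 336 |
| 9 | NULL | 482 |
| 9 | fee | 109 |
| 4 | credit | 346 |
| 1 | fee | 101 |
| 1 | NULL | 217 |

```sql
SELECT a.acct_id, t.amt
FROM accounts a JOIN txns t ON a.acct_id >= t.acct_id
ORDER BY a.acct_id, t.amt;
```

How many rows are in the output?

15

INNER JOIN keeps only pairs where the ON condition holds.
Matching on a.acct_id >= t.acct_id. A NULL in a compared column never satisfies the condition.
- a[0] acct_id=1 → 2 match(es) in t → 2 row(s).
- a[1] acct_id=7 → 4 match(es) in t → 4 row(s).
- a[2] acct_id=1 → 2 match(es) in t → 2 row(s).
- a[3] acct_id=NULL → no match; dropped.
- a[4] acct_id=2 → 3 match(es) in t → 3 row(s).
- a[5] acct_id=1 → 2 match(es) in t → 2 row(s).
- a[6] acct_id=1 → 2 match(es) in t → 2 row(s).
Total: 15 rows.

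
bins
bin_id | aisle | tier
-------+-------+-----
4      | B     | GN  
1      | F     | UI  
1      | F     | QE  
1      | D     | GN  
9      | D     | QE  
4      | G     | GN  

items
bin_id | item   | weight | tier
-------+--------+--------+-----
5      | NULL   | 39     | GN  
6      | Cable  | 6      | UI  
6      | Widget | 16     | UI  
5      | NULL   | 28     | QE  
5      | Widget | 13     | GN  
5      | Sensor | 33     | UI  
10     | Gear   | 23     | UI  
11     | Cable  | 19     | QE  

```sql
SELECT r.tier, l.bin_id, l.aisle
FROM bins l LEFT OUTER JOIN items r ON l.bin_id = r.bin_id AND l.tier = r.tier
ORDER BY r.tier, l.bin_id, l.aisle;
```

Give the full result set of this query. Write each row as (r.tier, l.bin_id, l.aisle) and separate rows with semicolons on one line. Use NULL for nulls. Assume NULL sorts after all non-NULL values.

(NULL, 1, D); (NULL, 1, F); (NULL, 1, F); (NULL, 4, B); (NULL, 4, G); (NULL, 9, D)

LEFT JOIN keeps every row from `bins`; unmatched rows get NULL for `items`'s columns.
Matching on l.bin_id = r.bin_id AND l.tier = r.tier.
- l row (bin_id=4, tier=GN): no match → kept, r columns NULL.
- l row (bin_id=1, tier=UI): no match → kept, r columns NULL.
- l row (bin_id=1, tier=QE): no match → kept, r columns NULL.
- l row (bin_id=1, tier=GN): no match → kept, r columns NULL.
- l row (bin_id=9, tier=QE): no match → kept, r columns NULL.
- l row (bin_id=4, tier=GN): no match → kept, r columns NULL.
After projecting and ordering:
r.tier | l.bin_id | l.aisle
NULL | 1 | D
NULL | 1 | F
NULL | 1 | F
NULL | 4 | B
NULL | 4 | G
NULL | 9 | D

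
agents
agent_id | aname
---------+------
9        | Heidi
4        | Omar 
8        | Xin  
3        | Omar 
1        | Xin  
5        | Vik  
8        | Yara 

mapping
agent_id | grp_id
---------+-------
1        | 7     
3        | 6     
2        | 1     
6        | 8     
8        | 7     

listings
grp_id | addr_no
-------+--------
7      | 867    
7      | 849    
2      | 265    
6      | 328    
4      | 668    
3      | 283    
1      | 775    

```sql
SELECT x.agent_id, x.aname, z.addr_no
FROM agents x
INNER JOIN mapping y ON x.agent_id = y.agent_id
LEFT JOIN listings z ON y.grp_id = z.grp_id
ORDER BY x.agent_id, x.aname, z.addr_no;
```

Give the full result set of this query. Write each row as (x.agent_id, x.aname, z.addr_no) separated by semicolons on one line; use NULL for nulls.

Joins associate left-to-right: agents INNER JOIN mapping on agent_id gives 4 intermediate row(s).
Then LEFT JOIN `listings z` on grp_id: each of those 4 rows is kept; rows whose y.grp_id has no match in z get NULL for z's columns.

(1, Xin, 849); (1, Xin, 867); (3, Omar, 328); (8, Xin, 849); (8, Xin, 867); (8, Yara, 849); (8, Yara, 867)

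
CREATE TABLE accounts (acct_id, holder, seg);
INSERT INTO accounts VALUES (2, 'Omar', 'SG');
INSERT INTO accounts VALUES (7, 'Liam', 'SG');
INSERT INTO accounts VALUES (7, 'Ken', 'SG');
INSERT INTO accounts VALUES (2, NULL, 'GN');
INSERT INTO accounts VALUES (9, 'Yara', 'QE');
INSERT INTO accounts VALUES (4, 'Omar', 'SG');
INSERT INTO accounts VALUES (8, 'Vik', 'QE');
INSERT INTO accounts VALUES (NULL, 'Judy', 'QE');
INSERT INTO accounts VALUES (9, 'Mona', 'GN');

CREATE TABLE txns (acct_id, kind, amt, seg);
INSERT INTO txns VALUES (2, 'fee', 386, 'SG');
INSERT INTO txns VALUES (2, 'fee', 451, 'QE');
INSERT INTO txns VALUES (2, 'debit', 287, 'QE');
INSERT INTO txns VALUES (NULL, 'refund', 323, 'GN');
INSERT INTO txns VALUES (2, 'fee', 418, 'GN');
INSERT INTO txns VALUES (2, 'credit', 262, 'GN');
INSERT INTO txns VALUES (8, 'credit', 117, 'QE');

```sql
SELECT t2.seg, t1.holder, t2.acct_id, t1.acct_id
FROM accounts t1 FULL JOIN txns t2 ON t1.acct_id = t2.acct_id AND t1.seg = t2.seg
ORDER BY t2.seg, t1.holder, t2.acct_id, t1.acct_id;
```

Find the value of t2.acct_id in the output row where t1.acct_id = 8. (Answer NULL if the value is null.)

8

FULL OUTER JOIN keeps every row from both sides; unmatched rows get NULL for the other side's columns.
Matching on t1.acct_id = t2.acct_id AND t1.seg = t2.seg. A NULL in a compared column never satisfies the condition.
- t1[0] acct_id=2, seg=SG → 1 match(es) in t2 → 1 row(s).
- t1[1] acct_id=7, seg=SG → no match; kept with NULLs on the t2 side.
- t1[2] acct_id=7, seg=SG → no match; kept with NULLs on the t2 side.
- t1[3] acct_id=2, seg=GN → 2 match(es) in t2 → 2 row(s).
- t1[4] acct_id=9, seg=QE → no match; kept with NULLs on the t2 side.
- t1[5] acct_id=4, seg=SG → no match; kept with NULLs on the t2 side.
- t1[6] acct_id=8, seg=QE → 1 match(es) in t2 → 1 row(s).
- t1[7] acct_id=NULL, seg=QE → no match; kept with NULLs on the t2 side.
- t1[8] acct_id=9, seg=GN → no match; kept with NULLs on the t2 side.
- 3 row(s) from t2 found no t1 partner → padded with NULL.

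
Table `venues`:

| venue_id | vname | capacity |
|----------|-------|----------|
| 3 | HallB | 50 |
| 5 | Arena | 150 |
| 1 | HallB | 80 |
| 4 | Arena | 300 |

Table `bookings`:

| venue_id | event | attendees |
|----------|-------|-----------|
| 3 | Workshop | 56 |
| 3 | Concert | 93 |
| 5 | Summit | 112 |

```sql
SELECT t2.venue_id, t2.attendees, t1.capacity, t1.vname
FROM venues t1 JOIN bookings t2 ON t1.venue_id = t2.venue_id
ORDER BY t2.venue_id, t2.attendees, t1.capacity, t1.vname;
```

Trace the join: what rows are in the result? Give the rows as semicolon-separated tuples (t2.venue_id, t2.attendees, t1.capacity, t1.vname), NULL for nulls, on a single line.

(3, 56, 50, HallB); (3, 93, 50, HallB); (5, 112, 150, Arena)

INNER JOIN keeps only pairs where the ON condition holds.
Matching on t1.venue_id = t2.venue_id.
- t1[0] venue_id=3 → 2 match(es) in t2 → 2 row(s).
- t1[1] venue_id=5 → 1 match(es) in t2 → 1 row(s).
- t1[2] venue_id=1 → no match; dropped.
- t1[3] venue_id=4 → no match; dropped.
After projecting and ordering:
t2.venue_id | t2.attendees | t1.capacity | t1.vname
3 | 56 | 50 | HallB
3 | 93 | 50 | HallB
5 | 112 | 150 | Arena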